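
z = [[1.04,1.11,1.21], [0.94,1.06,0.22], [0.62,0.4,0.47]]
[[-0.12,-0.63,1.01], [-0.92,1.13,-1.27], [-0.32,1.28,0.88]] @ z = [[-0.09, -0.40, 0.19], [-0.68, -0.33, -1.46], [1.42, 1.35, 0.31]]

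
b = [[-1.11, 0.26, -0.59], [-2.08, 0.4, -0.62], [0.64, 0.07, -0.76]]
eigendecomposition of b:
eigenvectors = [[(0.44-0.12j), 0.44+0.12j, (0.12+0j)], [0.75+0.00j, (0.75-0j), 0.97+0.00j], [-0.10-0.46j, (-0.1+0.46j), (0.19+0j)]]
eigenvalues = [(-0.74+0.72j), (-0.74-0.72j), (0.01+0j)]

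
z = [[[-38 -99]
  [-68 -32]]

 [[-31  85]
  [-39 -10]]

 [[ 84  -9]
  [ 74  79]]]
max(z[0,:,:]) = -32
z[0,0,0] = -38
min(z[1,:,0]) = -39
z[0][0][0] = -38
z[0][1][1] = -32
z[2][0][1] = -9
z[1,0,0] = -31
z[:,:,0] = [[-38, -68], [-31, -39], [84, 74]]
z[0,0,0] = -38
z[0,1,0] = -68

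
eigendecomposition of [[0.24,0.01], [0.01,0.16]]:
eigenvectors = [[0.99, -0.12], [0.12, 0.99]]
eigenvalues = [0.24, 0.16]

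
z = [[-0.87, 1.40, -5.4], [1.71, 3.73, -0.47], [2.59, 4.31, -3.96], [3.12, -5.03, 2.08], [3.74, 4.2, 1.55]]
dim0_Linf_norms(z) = [3.74, 5.03, 5.4]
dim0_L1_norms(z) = [12.03, 18.67, 13.46]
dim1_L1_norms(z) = [7.67, 5.91, 10.86, 10.23, 9.49]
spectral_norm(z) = 9.96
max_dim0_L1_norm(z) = 18.67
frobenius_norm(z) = 12.78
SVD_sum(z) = [[0.63, 3.21, -1.98], [0.60, 3.07, -1.89], [1.0, 5.12, -3.15], [-0.78, -4.03, 2.48], [0.55, 2.81, -1.73]] + [[-2.67, -1.01, -2.49], [1.33, 0.50, 1.24], [0.26, 0.10, 0.24], [1.57, 0.59, 1.46], [3.37, 1.27, 3.14]] + [[1.17,-0.8,-0.93], [-0.22,0.15,0.18], [1.33,-0.91,-1.06], [2.34,-1.6,-1.86], [-0.17,0.12,0.14]]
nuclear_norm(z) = 21.00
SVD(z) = [[-0.38, 0.56, 0.40], [-0.37, -0.28, -0.08], [-0.61, -0.06, 0.45], [0.48, -0.33, 0.79], [-0.34, -0.71, -0.06]] @ diag([9.96148498145549, 6.769446794177378, 4.270340392174655]) @ [[-0.16, -0.84, 0.52], [-0.7, -0.27, -0.66], [0.69, -0.47, -0.55]]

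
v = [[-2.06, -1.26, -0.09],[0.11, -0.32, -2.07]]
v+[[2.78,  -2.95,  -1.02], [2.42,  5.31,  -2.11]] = [[0.72, -4.21, -1.11], [2.53, 4.99, -4.18]]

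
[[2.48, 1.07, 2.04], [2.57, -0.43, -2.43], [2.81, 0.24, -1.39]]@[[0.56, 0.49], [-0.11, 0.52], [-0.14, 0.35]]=[[0.99, 2.49], [1.83, 0.19], [1.74, 1.02]]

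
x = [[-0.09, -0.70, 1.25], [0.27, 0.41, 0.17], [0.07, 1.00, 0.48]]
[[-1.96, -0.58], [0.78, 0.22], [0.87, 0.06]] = x @[[1.67, 0.76], [1.14, 0.16], [-0.81, -0.32]]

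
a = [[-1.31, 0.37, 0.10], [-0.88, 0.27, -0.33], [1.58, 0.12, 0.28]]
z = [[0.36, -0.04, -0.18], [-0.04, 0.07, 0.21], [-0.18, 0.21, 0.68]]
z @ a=[[-0.72, 0.10, -0.00],[0.32, 0.03, 0.03],[1.13, 0.07, 0.1]]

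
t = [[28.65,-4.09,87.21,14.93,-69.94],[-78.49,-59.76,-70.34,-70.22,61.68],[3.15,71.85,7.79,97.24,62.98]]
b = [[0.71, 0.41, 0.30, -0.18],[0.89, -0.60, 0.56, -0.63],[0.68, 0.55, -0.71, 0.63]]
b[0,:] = [0.706, 0.411, 0.303, -0.184]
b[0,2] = 0.303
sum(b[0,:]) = 1.236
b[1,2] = 0.563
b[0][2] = 0.303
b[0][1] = 0.411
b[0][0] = 0.706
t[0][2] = 87.21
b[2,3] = 0.629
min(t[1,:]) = -78.49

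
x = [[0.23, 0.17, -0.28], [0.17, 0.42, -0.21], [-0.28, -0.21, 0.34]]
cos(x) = [[0.92, -0.08, 0.09], [-0.08, 0.88, 0.1], [0.09, 0.1, 0.89]]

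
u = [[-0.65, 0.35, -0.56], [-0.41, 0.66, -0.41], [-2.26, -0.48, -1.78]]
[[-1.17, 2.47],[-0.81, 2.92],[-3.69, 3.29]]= u@[[3.37, -2.92],[-0.43, 3.23],[-2.09, 0.99]]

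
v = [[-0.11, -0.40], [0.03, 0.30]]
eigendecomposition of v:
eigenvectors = [[-1.00, 0.73], [0.08, -0.69]]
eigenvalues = [-0.08, 0.27]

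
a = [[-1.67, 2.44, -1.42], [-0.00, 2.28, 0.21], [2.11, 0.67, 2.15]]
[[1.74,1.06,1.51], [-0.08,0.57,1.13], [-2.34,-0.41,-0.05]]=a@[[-0.72, 0.39, -0.14],  [0.00, 0.31, 0.50],  [-0.38, -0.67, -0.04]]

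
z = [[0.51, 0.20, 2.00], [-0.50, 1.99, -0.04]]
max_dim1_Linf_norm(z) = 2.0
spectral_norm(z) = 2.08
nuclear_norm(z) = 4.13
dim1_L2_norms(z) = [2.07, 2.05]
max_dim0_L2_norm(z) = 2.0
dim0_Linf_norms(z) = [0.51, 1.99, 2.0]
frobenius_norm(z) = 2.92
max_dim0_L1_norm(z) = 2.19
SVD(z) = [[-0.89, -0.46], [-0.46, 0.89]] @ diag([2.0815519907553464, 2.0442459024741755]) @ [[-0.11, -0.53, -0.84], [-0.33, 0.82, -0.47]]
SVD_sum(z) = [[0.2, 0.97, 1.56], [0.1, 0.51, 0.81]] + [[0.31, -0.77, 0.44], [-0.60, 1.48, -0.85]]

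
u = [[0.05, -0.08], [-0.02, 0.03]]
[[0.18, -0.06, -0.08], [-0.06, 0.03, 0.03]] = u @ [[-1.44, -3.36, 2.38], [-3.11, -1.31, 2.53]]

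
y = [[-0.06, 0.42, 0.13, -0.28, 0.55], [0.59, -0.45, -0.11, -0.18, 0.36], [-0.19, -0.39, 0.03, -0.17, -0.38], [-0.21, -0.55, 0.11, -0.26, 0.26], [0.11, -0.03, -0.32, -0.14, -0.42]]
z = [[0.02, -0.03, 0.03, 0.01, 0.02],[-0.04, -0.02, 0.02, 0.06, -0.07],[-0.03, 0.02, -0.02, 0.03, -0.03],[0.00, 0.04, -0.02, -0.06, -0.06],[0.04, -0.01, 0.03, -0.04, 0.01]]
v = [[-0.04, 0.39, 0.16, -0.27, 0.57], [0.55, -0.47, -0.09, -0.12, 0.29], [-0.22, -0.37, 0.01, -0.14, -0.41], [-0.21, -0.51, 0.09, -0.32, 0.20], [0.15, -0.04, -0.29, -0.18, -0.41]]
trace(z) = -0.07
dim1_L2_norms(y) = [0.76, 0.85, 0.6, 0.7, 0.56]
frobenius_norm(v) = 1.53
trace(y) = -1.16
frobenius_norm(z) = 0.17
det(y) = -0.03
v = z + y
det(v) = -0.02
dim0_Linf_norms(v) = [0.55, 0.51, 0.29, 0.32, 0.57]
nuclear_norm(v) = 3.00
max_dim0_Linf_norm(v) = 0.57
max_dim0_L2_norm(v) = 0.89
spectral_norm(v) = 0.99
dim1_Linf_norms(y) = [0.55, 0.59, 0.39, 0.55, 0.42]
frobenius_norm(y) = 1.57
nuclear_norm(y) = 3.10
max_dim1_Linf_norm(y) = 0.59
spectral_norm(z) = 0.12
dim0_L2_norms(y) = [0.67, 0.91, 0.38, 0.48, 0.91]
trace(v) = -1.23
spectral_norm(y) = 0.97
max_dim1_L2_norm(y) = 0.85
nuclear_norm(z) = 0.30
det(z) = 0.00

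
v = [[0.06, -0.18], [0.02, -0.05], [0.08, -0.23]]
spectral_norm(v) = 0.31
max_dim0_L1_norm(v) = 0.46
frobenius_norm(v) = 0.31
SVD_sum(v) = [[0.06, -0.18], [0.02, -0.05], [0.08, -0.23]] + [[-0.0, -0.00], [0.00, 0.0], [0.0, 0.0]]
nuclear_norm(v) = 0.32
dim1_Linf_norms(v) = [0.18, 0.05, 0.23]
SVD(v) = [[-0.61, 0.55], [-0.17, -0.8], [-0.78, -0.25]] @ diag([0.3133512419070027, 0.003316503480939609]) @ [[-0.33, 0.95], [-0.95, -0.33]]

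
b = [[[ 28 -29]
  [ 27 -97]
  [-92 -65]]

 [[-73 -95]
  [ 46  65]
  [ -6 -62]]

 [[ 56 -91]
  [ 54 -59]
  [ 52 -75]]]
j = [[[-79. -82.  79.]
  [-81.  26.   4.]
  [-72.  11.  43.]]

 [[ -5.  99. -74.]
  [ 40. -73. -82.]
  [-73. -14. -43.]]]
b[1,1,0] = 46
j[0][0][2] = 79.0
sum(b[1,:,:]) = -125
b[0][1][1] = -97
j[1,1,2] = -82.0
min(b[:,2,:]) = -92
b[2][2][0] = 52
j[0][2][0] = -72.0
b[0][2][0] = -92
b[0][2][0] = -92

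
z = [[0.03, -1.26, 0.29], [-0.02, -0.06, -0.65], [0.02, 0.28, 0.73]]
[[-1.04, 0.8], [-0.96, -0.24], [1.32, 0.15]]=z @ [[-0.4,-0.22], [1.13,-0.54], [1.38,0.42]]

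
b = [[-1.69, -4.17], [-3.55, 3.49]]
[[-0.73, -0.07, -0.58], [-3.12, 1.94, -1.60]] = b @ [[0.75, -0.38, 0.42], [-0.13, 0.17, -0.03]]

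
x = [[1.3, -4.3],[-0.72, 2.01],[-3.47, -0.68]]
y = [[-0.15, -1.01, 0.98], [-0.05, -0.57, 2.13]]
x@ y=[[0.02, 1.14, -7.88], [0.01, -0.42, 3.58], [0.55, 3.89, -4.85]]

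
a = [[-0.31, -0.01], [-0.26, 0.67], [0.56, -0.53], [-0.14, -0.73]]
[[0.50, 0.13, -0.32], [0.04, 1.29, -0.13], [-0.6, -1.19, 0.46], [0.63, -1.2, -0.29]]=a@[[-1.61,-0.48,1.01],  [-0.56,1.74,0.20]]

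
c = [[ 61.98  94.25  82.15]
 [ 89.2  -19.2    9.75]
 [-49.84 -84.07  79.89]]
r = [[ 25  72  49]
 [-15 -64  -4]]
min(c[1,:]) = -19.2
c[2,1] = -84.07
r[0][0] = 25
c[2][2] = 79.89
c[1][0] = 89.2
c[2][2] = 79.89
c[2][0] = -49.84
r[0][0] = 25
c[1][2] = 9.75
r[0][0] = 25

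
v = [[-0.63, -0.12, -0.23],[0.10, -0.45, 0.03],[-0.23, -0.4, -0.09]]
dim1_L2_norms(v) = [0.68, 0.46, 0.47]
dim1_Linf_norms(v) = [0.63, 0.45, 0.4]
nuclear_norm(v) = 1.32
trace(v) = -1.17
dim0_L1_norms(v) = [0.96, 0.97, 0.35]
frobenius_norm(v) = 0.95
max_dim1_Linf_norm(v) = 0.63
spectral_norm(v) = 0.77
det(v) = -0.00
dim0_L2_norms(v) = [0.68, 0.61, 0.25]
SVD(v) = [[-0.82, 0.44, -0.36], [-0.18, -0.81, -0.56], [-0.54, -0.4, 0.74]] @ diag([0.7746749175333021, 0.546331578167163, 0.0007608167642059328]) @ [[0.81, 0.51, 0.3],[-0.48, 0.86, -0.16],[0.34, 0.01, -0.94]]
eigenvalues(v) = [(-0+0j), (-0.58+0.1j), (-0.58-0.1j)]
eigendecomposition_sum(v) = [[-0.00+0.00j, (-0-0j), 0j],[(-0+0j), -0.00-0.00j, 0.00+0.00j],[0.00-0.00j, 0.00+0.00j, -0.00-0.00j]] + [[-0.31-0.37j, -0.06-0.80j, (-0.12-0.14j)], [0.05+0.30j, (-0.22+0.44j), 0.01+0.11j], [(-0.12+0.05j), (-0.2-0.05j), -0.04+0.02j]] + [[-0.31+0.37j, (-0.06+0.8j), (-0.12+0.14j)], [(0.05-0.3j), -0.22-0.44j, (0.01-0.11j)], [-0.12-0.05j, -0.20+0.05j, -0.04-0.02j]]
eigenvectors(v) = [[(-0.34+0j),-0.83+0.00j,(-0.83-0j)], [-0.01+0.00j,0.44+0.27j,(0.44-0.27j)], [(0.94+0j),-0.07+0.20j,(-0.07-0.2j)]]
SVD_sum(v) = [[-0.51, -0.33, -0.19], [-0.11, -0.07, -0.04], [-0.34, -0.21, -0.12]] + [[-0.12, 0.21, -0.04], [0.21, -0.38, 0.07], [0.11, -0.19, 0.04]] + [[-0.00, -0.0, 0.0],[-0.0, -0.0, 0.0],[0.0, 0.0, -0.0]]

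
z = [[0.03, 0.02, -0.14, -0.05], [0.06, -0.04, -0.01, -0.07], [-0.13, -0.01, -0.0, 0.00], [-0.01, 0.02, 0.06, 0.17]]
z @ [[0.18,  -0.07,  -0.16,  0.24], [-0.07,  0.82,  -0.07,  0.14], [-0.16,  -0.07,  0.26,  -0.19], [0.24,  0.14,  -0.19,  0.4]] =[[0.01,0.02,-0.03,0.02], [-0.00,-0.05,0.00,-0.02], [-0.02,0.00,0.02,-0.03], [0.03,0.04,-0.02,0.06]]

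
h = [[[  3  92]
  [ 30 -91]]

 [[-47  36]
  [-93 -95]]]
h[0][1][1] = -91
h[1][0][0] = -47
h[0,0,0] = 3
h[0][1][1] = -91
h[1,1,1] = -95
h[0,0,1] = 92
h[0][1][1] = -91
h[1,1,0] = -93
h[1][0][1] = 36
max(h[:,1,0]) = 30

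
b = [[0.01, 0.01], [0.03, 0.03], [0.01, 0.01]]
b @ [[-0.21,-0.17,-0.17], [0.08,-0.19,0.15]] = [[-0.00, -0.00, -0.0], [-0.0, -0.01, -0.0], [-0.00, -0.0, -0.00]]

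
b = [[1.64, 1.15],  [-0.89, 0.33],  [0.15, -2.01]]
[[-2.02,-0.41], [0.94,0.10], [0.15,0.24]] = b @ [[-1.12,-0.16], [-0.16,-0.13]]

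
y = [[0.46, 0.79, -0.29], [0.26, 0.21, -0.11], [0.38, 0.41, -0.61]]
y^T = [[0.46, 0.26, 0.38], [0.79, 0.21, 0.41], [-0.29, -0.11, -0.61]]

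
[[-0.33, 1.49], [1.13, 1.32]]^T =[[-0.33, 1.13], [1.49, 1.32]]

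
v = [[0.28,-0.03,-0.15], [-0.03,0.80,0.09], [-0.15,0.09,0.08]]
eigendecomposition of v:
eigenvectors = [[-0.46, -0.88, 0.09], [0.08, -0.15, -0.99], [-0.89, 0.44, -0.14]]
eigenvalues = [-0.01, 0.35, 0.82]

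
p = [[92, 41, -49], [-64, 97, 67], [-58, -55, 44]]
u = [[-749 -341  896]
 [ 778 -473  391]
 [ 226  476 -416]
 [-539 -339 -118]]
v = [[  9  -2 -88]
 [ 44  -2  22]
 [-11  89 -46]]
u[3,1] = -339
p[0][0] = 92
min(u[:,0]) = -749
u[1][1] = -473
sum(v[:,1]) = 85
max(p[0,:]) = 92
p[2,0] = -58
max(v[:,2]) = 22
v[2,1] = 89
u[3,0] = -539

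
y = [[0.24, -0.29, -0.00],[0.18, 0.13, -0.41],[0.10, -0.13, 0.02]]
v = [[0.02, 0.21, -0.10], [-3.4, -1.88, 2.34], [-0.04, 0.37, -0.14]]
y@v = [[0.99, 0.6, -0.7], [-0.42, -0.36, 0.34], [0.44, 0.27, -0.32]]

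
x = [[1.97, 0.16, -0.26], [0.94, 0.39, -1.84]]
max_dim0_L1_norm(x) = 2.91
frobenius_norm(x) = 2.90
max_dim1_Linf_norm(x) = 1.97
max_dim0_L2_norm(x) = 2.18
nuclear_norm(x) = 3.91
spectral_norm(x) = 2.57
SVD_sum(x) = [[1.36,0.27,-1.03], [1.49,0.29,-1.14]] + [[0.61, -0.11, 0.77], [-0.55, 0.10, -0.7]]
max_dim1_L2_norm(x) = 2.1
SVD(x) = [[-0.67, -0.74], [-0.74, 0.67]] @ diag([2.5691877188349945, 1.3396546067503505]) @ [[-0.79, -0.15, 0.6], [-0.61, 0.11, -0.78]]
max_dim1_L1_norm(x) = 3.17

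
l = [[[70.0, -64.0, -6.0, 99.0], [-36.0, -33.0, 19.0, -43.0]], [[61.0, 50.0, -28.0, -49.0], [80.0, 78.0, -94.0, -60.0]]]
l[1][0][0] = 61.0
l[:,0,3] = [99.0, -49.0]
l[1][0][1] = 50.0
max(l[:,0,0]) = 70.0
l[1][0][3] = -49.0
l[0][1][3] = -43.0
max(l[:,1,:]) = 80.0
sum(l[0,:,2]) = 13.0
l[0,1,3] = -43.0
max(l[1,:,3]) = -49.0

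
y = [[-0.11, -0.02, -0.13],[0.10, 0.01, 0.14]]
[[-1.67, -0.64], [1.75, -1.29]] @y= [[0.12, 0.03, 0.13], [-0.32, -0.05, -0.41]]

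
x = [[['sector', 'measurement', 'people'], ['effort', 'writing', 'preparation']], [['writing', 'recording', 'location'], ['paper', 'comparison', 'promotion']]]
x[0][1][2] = 'preparation'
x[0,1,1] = 'writing'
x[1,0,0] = 'writing'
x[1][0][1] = 'recording'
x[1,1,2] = 'promotion'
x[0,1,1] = 'writing'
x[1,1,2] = 'promotion'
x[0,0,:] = ['sector', 'measurement', 'people']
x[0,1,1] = 'writing'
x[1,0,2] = 'location'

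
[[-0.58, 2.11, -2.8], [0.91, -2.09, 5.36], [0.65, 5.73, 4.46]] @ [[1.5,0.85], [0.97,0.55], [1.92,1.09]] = [[-4.2, -2.38],[9.63, 5.47],[15.1, 8.57]]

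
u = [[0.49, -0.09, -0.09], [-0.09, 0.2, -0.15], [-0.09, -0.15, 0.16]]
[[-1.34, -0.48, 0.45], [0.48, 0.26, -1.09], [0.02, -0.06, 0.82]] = u@[[-2.03, -1.08, 0.40], [2.5, 0.26, -4.19], [1.35, -0.76, 1.41]]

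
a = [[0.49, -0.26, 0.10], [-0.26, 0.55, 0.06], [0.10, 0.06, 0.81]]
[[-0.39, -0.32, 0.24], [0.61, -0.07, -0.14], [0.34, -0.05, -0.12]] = a @ [[-0.42, -1.00, 0.54], [0.87, -0.61, 0.02], [0.41, 0.11, -0.22]]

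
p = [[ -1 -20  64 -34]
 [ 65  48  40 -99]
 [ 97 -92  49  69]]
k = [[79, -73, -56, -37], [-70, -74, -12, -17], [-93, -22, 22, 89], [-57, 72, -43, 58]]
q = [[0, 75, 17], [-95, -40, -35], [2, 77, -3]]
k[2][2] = 22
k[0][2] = -56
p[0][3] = -34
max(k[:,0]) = 79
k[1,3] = -17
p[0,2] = 64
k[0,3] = -37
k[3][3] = 58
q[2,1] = 77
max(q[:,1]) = 77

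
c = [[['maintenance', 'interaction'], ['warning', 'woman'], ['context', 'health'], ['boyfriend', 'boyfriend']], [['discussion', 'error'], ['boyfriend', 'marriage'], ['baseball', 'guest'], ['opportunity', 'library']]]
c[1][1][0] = 'boyfriend'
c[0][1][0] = 'warning'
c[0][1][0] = 'warning'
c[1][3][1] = 'library'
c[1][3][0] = 'opportunity'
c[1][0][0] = 'discussion'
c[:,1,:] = [['warning', 'woman'], ['boyfriend', 'marriage']]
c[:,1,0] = ['warning', 'boyfriend']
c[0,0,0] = 'maintenance'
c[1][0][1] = 'error'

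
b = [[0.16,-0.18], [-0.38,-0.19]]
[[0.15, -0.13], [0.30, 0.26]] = b @ [[-0.25, -0.73], [-1.07, 0.09]]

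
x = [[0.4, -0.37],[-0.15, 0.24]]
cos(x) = [[0.9,0.12], [0.05,0.94]]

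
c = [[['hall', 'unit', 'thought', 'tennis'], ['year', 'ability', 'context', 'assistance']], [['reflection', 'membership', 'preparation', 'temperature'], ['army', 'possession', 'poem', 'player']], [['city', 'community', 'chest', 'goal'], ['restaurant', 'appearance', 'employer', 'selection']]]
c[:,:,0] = [['hall', 'year'], ['reflection', 'army'], ['city', 'restaurant']]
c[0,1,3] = 'assistance'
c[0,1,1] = 'ability'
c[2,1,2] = 'employer'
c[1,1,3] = 'player'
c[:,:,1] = [['unit', 'ability'], ['membership', 'possession'], ['community', 'appearance']]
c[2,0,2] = 'chest'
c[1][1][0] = 'army'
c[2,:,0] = ['city', 'restaurant']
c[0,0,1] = 'unit'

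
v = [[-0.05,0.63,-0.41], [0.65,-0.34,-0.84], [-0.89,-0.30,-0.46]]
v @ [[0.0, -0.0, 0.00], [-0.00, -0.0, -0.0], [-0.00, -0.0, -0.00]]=[[0.00, 0.0, 0.00], [0.0, 0.00, 0.00], [0.0, 0.0, 0.00]]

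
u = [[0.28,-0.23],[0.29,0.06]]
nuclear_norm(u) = 0.62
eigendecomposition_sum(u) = [[0.14+0.08j, (-0.12+0.08j)],[(0.14-0.11j), 0.03+0.16j]] + [[(0.14-0.08j), (-0.12-0.08j)],[0.15+0.11j, 0.03-0.16j]]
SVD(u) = [[-0.81, -0.59], [-0.59, 0.81]] @ diag([0.4246620338500951, 0.19662694883026754]) @ [[-0.93, 0.35], [0.35, 0.93]]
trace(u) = 0.34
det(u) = 0.08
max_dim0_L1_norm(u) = 0.57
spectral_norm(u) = 0.42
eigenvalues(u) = [(0.17+0.23j), (0.17-0.23j)]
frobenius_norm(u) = 0.47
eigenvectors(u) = [[(0.28+0.6j), (0.28-0.6j)], [0.75+0.00j, 0.75-0.00j]]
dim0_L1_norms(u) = [0.57, 0.29]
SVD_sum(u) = [[0.32, -0.12], [0.23, -0.09]] + [[-0.04, -0.11], [0.06, 0.15]]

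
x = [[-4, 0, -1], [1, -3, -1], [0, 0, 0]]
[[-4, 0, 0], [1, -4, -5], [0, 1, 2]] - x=[[0, 0, 1], [0, -1, -4], [0, 1, 2]]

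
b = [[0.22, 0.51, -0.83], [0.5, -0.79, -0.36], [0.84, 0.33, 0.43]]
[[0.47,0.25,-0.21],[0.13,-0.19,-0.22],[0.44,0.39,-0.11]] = b @[[0.54,0.29,-0.25], [0.29,0.41,0.03], [-0.25,0.03,0.21]]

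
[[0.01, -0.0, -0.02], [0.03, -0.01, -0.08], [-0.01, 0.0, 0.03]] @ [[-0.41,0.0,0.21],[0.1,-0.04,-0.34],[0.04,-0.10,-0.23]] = [[-0.0, 0.00, 0.01], [-0.02, 0.01, 0.03], [0.01, -0.0, -0.01]]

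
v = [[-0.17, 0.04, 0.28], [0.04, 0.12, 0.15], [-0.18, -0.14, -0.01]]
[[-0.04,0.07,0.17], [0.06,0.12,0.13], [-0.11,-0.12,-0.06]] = v @ [[0.48,0.14,0.13],[0.14,0.66,0.23],[0.13,0.23,0.67]]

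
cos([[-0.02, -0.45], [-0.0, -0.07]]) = [[1.00,  -0.02], [0.0,  1.00]]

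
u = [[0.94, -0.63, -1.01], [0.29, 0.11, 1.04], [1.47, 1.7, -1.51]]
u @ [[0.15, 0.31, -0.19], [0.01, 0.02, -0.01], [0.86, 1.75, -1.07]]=[[-0.73,-1.49,0.91], [0.94,1.91,-1.17], [-1.06,-2.15,1.32]]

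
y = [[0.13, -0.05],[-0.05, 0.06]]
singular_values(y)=[0.16, 0.03]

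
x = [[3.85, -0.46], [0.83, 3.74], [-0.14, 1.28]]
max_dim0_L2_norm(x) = 3.98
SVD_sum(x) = [[1.44,1.65], [2.21,2.53], [0.57,0.65]] + [[2.41,-2.11], [-1.38,1.21], [-0.71,0.63]]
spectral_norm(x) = 4.10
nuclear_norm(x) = 7.92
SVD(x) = [[-0.53, 0.84],[-0.82, -0.48],[-0.21, -0.25]] @ diag([4.104684863809482, 3.810533055730305]) @ [[-0.66,  -0.75], [0.75,  -0.66]]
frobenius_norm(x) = 5.60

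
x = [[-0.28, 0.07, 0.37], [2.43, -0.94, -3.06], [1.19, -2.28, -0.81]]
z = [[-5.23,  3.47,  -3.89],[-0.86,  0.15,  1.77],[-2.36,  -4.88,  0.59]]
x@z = [[0.53, -2.77, 1.43], [-4.68, 23.22, -12.92], [-2.35, 7.74, -9.14]]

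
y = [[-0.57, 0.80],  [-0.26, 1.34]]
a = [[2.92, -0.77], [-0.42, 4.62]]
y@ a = [[-2.0, 4.13], [-1.32, 6.39]]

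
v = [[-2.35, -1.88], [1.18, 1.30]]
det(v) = -0.837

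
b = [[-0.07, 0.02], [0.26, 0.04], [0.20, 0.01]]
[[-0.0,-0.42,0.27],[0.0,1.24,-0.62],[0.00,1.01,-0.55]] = b @ [[0.01, 5.21, -2.91],[-0.06, -2.97, 3.38]]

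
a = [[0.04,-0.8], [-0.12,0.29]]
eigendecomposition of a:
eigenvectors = [[-0.97,  0.87],[-0.25,  -0.5]]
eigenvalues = [-0.17, 0.5]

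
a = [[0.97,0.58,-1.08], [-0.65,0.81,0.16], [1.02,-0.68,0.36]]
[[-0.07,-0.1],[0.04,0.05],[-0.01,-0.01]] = a@[[-0.02, -0.02], [0.02, 0.03], [0.06, 0.09]]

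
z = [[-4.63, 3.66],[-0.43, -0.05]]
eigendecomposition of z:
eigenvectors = [[-0.99, -0.66], [-0.10, -0.75]]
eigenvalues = [-4.26, -0.42]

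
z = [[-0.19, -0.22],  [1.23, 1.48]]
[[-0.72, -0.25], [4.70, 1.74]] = z @ [[3.16, -0.75], [0.55, 1.8]]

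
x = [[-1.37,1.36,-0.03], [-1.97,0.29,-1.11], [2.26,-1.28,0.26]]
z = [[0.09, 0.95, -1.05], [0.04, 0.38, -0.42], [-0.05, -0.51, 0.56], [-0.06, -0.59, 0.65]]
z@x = [[-4.37,1.74,-1.33], [-1.75,0.70,-0.53], [2.34,-0.93,0.71], [2.71,-1.08,0.83]]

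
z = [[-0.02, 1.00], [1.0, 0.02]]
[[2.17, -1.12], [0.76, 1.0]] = z@[[0.72, 1.02], [2.18, -1.1]]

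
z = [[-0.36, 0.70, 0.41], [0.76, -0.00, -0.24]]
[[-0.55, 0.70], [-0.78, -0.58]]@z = [[0.73, -0.38, -0.39],  [-0.16, -0.55, -0.18]]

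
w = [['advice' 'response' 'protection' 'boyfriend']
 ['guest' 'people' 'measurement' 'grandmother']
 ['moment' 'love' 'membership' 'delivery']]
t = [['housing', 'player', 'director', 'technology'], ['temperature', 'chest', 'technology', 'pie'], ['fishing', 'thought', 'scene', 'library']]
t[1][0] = 'temperature'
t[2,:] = ['fishing', 'thought', 'scene', 'library']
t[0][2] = 'director'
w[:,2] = ['protection', 'measurement', 'membership']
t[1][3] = 'pie'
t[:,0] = ['housing', 'temperature', 'fishing']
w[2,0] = 'moment'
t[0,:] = ['housing', 'player', 'director', 'technology']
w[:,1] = ['response', 'people', 'love']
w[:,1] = ['response', 'people', 'love']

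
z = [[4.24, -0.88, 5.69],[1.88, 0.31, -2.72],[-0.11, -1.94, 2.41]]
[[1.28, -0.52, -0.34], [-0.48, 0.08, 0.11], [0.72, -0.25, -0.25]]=z@[[0.03,-0.04,-0.01], [-0.15,0.07,0.08], [0.18,-0.05,-0.04]]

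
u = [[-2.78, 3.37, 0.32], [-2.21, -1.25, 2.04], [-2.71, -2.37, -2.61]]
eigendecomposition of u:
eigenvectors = [[-0.40-0.34j,(-0.4+0.34j),0.52+0.00j], [0.16-0.57j,(0.16+0.57j),-0.22+0.00j], [0.61+0.00j,(0.61-0j),(0.83+0j)]]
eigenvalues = [(-1.48+3.75j), (-1.48-3.75j), (-3.69+0j)]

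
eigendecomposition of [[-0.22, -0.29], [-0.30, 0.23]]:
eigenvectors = [[-0.89,0.44],[-0.45,-0.90]]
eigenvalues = [-0.37, 0.38]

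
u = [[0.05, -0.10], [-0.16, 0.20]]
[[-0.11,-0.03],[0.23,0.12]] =u@[[-0.20, -0.98], [0.98, -0.2]]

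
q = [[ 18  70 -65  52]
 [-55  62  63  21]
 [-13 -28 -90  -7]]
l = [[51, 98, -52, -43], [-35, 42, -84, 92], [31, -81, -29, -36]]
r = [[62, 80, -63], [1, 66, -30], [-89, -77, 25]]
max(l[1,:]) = 92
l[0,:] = [51, 98, -52, -43]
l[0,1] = 98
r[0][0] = 62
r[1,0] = 1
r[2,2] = 25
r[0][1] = 80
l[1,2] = -84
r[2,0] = -89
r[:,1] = [80, 66, -77]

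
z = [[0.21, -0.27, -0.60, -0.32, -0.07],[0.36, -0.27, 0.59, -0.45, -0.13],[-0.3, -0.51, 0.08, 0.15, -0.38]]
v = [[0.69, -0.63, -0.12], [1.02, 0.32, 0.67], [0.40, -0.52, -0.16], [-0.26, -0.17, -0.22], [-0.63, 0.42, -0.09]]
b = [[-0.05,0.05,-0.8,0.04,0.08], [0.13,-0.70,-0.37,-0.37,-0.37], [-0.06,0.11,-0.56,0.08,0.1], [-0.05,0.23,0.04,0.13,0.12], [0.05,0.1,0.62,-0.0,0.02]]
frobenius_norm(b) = 1.55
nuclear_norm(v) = 2.72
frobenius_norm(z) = 1.37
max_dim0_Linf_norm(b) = 0.8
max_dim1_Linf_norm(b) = 0.8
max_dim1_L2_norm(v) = 1.26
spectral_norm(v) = 1.57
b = v @ z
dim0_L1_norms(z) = [0.87, 1.05, 1.27, 0.92, 0.58]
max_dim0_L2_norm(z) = 0.85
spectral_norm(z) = 0.89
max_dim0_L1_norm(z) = 1.27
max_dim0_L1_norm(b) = 2.39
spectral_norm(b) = 1.25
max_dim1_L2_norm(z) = 0.88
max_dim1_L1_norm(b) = 1.94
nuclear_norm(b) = 2.22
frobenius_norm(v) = 1.91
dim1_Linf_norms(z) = [0.6, 0.59, 0.51]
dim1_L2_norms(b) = [0.81, 0.96, 0.59, 0.3, 0.63]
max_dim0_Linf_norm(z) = 0.6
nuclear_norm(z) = 2.36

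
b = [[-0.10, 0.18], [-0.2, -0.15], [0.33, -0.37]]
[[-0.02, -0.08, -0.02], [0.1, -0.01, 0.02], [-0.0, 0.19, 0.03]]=b @ [[-0.29, 0.25, -0.02], [-0.25, -0.28, -0.10]]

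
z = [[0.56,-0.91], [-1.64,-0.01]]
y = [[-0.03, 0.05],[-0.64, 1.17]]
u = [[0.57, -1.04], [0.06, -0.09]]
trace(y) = 1.14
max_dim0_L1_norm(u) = 1.13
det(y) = -0.00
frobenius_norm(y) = 1.33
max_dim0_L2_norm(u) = 1.04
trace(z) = 0.55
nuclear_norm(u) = 1.20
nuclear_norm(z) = 2.61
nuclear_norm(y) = 1.34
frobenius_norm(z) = 1.96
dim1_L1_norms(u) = [1.61, 0.15]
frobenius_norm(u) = 1.19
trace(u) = 0.48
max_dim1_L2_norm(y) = 1.33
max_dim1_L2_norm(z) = 1.64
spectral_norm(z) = 1.76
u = z @ y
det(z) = -1.50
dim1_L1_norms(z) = [1.47, 1.65]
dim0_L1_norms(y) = [0.67, 1.22]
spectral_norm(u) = 1.19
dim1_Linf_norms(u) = [1.04, 0.09]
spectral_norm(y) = 1.33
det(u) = 0.01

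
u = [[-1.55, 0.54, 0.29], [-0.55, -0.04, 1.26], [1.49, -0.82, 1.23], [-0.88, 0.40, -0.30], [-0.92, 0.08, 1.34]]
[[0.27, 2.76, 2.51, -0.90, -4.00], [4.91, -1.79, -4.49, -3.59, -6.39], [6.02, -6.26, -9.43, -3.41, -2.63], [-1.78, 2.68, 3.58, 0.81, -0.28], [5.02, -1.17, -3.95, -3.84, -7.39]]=u @ [[0.24, -1.37, -2.31, 0.11, 1.82],  [-0.95, 2.22, 0.46, 0.16, 0.11],  [3.97, -1.95, -4.56, -2.8, -4.27]]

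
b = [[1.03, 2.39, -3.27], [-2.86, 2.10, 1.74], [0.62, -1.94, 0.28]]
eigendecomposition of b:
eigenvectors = [[-0.67+0.00j, (-0.67-0j), 0.70+0.00j], [(0.09-0.65j), 0.09+0.65j, (0.41+0j)], [(0.23+0.26j), (0.23-0.26j), 0.59+0.00j]]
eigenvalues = [(1.87+3.61j), (1.87-3.61j), (-0.32+0j)]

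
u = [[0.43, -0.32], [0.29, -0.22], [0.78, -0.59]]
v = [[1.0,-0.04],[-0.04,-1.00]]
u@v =[[0.44, 0.30], [0.3, 0.21], [0.8, 0.56]]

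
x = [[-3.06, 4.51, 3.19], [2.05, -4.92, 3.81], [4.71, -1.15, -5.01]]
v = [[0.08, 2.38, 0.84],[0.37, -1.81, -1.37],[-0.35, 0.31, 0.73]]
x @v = [[0.31,-14.46,-6.42], [-2.99,14.97,11.24], [1.7,11.74,1.87]]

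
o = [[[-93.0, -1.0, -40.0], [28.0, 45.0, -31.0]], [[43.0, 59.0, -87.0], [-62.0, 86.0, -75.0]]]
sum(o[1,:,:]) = -36.0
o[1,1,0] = -62.0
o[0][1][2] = -31.0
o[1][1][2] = -75.0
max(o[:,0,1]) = 59.0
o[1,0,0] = 43.0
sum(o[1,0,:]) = 15.0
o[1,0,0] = 43.0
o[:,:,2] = [[-40.0, -31.0], [-87.0, -75.0]]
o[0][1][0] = 28.0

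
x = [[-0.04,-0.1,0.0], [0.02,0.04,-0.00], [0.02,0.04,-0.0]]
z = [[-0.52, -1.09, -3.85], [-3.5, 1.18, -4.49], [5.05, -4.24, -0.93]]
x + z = [[-0.56, -1.19, -3.85], [-3.48, 1.22, -4.49], [5.07, -4.2, -0.93]]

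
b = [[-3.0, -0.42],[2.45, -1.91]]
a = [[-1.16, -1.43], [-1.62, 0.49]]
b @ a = [[4.16, 4.08], [0.25, -4.44]]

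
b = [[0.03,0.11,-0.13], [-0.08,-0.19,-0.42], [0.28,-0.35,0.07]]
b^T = [[0.03, -0.08, 0.28], [0.11, -0.19, -0.35], [-0.13, -0.42, 0.07]]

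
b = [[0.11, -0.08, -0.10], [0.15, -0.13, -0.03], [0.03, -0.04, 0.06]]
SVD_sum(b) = [[0.12, -0.10, -0.05], [0.15, -0.12, -0.06], [0.02, -0.02, -0.01]] + [[-0.01, 0.02, -0.05],[0.0, -0.01, 0.03],[0.01, -0.02, 0.07]] + [[-0.0, -0.0, -0.0], [0.0, 0.00, 0.0], [-0.00, -0.0, -0.0]]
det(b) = 0.00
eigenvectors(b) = [[0.61, 0.64, -0.77], [0.77, 0.76, -0.61], [0.16, 0.16, 0.16]]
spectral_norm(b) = 0.26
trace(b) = 0.04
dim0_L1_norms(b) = [0.29, 0.25, 0.19]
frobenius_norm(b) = 0.27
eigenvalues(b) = [-0.02, -0.01, 0.07]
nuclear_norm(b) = 0.35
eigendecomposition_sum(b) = [[0.27, -0.27, 0.24], [0.34, -0.35, 0.3], [0.07, -0.07, 0.06]] + [[-0.16, 0.16, -0.16], [-0.19, 0.19, -0.19], [-0.04, 0.04, -0.04]] + [[0.0, 0.03, -0.18], [0.0, 0.03, -0.14], [-0.0, -0.01, 0.04]]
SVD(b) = [[-0.62, 0.56, 0.55], [-0.77, -0.34, -0.53], [-0.11, -0.76, 0.65]] @ diag([0.25607369839901645, 0.09657134936436278, 0.00048525271327682143]) @ [[-0.73,0.60,0.31], [-0.14,0.32,-0.94], [-0.67,-0.73,-0.15]]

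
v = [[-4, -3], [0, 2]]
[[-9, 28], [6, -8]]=v @ [[0, -4], [3, -4]]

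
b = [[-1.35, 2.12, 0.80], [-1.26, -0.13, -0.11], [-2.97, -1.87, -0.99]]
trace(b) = -2.47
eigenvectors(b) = [[(0.09+0.52j), (0.09-0.52j), (-0.05+0j)], [(-0.24+0.13j), -0.24-0.13j, -0.38+0.00j], [(-0.81+0j), (-0.81-0j), (0.92+0j)]]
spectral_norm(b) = 3.82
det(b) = -0.27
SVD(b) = [[0.04,0.98,0.21], [-0.30,0.21,-0.93], [-0.95,-0.02,0.30]] @ diag([3.821358782170485, 2.6959081421724918, 0.026388385637954162]) @ [[0.82, 0.5, 0.26], [-0.56, 0.77, 0.29], [0.06, 0.39, -0.92]]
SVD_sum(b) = [[0.13, 0.08, 0.04], [-0.93, -0.57, -0.30], [-3.01, -1.82, -0.96]] + [[-1.48,2.04,0.76], [-0.32,0.45,0.17], [0.04,-0.05,-0.02]] + [[0.0, 0.0, -0.01], [-0.0, -0.01, 0.02], [0.0, 0.0, -0.01]]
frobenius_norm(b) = 4.68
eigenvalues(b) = [(-1.21+2.21j), (-1.21-2.21j), (-0.04+0j)]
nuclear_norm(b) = 6.54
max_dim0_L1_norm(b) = 5.58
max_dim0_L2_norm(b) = 3.5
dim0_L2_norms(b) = [3.5, 2.83, 1.28]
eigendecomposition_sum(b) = [[(-0.68+1.1j), 1.06+0.46j, 0.40+0.26j], [(-0.63-0.15j), (-0.05+0.58j), (-0.06+0.23j)], [-1.48-1.29j, (-0.96+1.48j), -0.49+0.53j]] + [[(-0.68-1.1j), (1.06-0.46j), (0.4-0.26j)], [(-0.63+0.15j), -0.05-0.58j, -0.06-0.23j], [(-1.48+1.29j), -0.96-1.48j, (-0.49-0.53j)]] + [[0.00+0.00j, (-0+0j), 0.00+0.00j], [0.01+0.00j, (-0.02+0j), (0.01+0j)], [-0.01-0.00j, (0.06-0j), -0.02-0.00j]]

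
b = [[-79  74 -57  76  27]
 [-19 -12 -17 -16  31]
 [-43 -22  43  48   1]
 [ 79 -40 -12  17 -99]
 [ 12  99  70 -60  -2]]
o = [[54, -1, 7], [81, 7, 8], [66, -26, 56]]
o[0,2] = 7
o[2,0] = 66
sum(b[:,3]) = 65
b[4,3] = -60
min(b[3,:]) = -99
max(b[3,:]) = 79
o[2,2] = 56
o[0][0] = 54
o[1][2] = 8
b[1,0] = -19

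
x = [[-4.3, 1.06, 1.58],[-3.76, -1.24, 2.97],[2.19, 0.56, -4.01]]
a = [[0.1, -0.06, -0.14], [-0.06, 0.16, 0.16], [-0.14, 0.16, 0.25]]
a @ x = [[-0.51,0.1,0.54], [0.01,-0.17,-0.26], [0.55,-0.21,-0.75]]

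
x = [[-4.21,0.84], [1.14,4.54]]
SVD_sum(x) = [[-0.55, -1.06],  [2.10, 4.04]] + [[-3.66, 1.90], [-0.96, 0.50]]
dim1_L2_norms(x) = [4.29, 4.68]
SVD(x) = [[-0.25, 0.97], [0.97, 0.25]] @ diag([4.708604144263555, 4.2626220818439995]) @ [[0.46, 0.89], [-0.89, 0.46]]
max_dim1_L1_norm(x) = 5.68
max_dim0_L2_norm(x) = 4.62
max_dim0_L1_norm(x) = 5.38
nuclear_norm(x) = 8.97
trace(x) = 0.33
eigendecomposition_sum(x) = [[-4.27, 0.40], [0.55, -0.05]] + [[0.06, 0.44], [0.59, 4.59]]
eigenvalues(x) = [-4.32, 4.65]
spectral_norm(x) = 4.71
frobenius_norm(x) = 6.35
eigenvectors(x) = [[-0.99, -0.09], [0.13, -1.0]]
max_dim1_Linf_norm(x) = 4.54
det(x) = -20.07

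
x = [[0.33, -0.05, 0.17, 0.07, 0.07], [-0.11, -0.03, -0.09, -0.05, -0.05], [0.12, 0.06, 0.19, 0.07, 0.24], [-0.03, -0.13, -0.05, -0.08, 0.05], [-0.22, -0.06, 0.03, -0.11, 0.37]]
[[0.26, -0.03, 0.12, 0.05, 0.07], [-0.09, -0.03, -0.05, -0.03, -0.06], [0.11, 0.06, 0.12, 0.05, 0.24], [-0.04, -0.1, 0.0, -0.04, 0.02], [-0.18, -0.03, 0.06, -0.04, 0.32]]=x @ [[0.66, 0.0, 0.22, 0.10, -0.09], [0.0, 0.75, -0.01, 0.07, 0.06], [0.22, -0.01, 0.24, -0.11, 0.23], [0.1, 0.07, -0.11, 0.44, 0.11], [-0.09, 0.06, 0.23, 0.11, 0.83]]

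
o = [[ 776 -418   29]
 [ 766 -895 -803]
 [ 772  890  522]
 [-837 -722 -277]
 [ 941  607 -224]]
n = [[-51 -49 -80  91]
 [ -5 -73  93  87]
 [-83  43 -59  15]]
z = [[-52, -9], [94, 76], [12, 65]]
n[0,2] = -80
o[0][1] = -418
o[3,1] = -722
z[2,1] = 65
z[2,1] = 65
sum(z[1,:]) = 170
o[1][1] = -895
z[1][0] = 94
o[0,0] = 776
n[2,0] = -83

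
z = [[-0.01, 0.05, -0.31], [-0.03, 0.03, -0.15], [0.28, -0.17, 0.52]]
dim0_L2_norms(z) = [0.28, 0.18, 0.62]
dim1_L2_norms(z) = [0.31, 0.16, 0.61]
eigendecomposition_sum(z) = [[-0.01+1.59j,0.03-0.74j,(-0.15+1.51j)], [(-0.02+0.64j),0.02-0.30j,(-0.07+0.61j)], [(0.14-1.34j),(-0.08+0.62j),0.26-1.26j]] + [[(-0.01-1.59j), (0.03+0.74j), -0.15-1.51j], [-0.02-0.64j, 0.02+0.30j, (-0.07-0.61j)], [(0.14+1.34j), (-0.08-0.62j), (0.26+1.26j)]] + [[0.00-0.00j, (-0+0j), -0.00-0.00j], [-0j, (-0+0j), (-0-0j)], [-0j, -0.00+0.00j, -0.00-0.00j]]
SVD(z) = [[-0.42, -0.85, 0.31], [-0.22, -0.24, -0.95], [0.88, -0.47, -0.09]] @ diag([0.6952215556375564, 0.131766144600693, 0.002161414806415169]) @ [[0.37, -0.25, 0.89], [-0.88, 0.23, 0.43], [0.31, 0.94, 0.14]]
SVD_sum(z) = [[-0.11, 0.07, -0.26], [-0.06, 0.04, -0.14], [0.23, -0.16, 0.55]] + [[0.10, -0.03, -0.05], [0.03, -0.01, -0.01], [0.05, -0.01, -0.03]] + [[0.00,0.0,0.0],[-0.0,-0.0,-0.0],[-0.00,-0.0,-0.0]]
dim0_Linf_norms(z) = [0.28, 0.17, 0.52]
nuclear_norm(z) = 0.83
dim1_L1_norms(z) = [0.37, 0.21, 0.97]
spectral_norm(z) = 0.70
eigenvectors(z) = [[(-0.73+0j), -0.73-0.00j, (0.3+0j)],[(-0.29-0.01j), -0.29+0.01j, 0.94+0.00j],[(0.62+0.06j), (0.62-0.06j), 0.14+0.00j]]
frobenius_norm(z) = 0.71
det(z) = -0.00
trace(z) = 0.54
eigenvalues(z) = [(0.27+0.03j), (0.27-0.03j), (-0+0j)]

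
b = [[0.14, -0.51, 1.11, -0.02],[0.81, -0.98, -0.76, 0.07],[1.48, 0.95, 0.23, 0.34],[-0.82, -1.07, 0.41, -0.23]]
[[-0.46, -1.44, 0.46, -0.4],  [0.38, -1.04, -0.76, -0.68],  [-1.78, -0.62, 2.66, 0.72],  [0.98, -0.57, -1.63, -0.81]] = b@[[-0.70,-0.68,0.98,0.09], [-0.54,1.01,1.01,0.76], [-0.58,-0.77,0.76,-0.03], [-0.28,-1.17,0.23,-0.37]]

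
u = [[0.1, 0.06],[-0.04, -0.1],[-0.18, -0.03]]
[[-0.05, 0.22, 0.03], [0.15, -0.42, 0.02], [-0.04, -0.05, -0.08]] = u@[[0.48,-0.46,0.5], [-1.7,4.36,-0.39]]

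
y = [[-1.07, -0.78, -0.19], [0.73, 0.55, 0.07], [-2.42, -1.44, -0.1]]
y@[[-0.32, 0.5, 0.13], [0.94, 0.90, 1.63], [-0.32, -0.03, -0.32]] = [[-0.33, -1.23, -1.35], [0.26, 0.86, 0.97], [-0.55, -2.50, -2.63]]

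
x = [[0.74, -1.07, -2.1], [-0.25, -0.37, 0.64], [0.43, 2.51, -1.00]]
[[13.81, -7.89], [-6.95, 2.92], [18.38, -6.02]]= x@[[3.08, 1.18], [3.83, -0.78], [-7.44, 4.57]]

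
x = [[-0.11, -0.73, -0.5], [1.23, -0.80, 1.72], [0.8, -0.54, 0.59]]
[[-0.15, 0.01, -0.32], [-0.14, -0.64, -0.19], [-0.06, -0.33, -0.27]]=x @ [[0.13, -0.20, -0.33], [0.23, 0.13, 0.31], [-0.07, -0.17, 0.27]]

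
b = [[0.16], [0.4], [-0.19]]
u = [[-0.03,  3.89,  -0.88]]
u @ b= [[1.72]]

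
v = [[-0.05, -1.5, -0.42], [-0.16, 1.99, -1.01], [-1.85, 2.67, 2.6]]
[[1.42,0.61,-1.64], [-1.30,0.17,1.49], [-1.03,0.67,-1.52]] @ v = [[2.87,-5.29,-5.48], [-2.72,6.27,4.25], [2.76,-1.18,-4.2]]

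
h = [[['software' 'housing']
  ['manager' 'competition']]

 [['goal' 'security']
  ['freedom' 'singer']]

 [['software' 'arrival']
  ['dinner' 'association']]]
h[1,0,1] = 'security'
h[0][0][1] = 'housing'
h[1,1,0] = 'freedom'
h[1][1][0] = 'freedom'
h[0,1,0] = 'manager'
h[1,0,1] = 'security'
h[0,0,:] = ['software', 'housing']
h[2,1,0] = 'dinner'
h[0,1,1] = 'competition'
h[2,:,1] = ['arrival', 'association']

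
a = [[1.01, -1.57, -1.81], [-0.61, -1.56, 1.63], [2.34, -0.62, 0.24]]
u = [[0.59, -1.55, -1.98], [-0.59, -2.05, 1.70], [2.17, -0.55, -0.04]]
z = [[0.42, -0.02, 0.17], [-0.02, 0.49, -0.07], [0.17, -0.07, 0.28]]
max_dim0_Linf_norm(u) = 2.17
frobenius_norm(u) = 4.37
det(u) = -14.53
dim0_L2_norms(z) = [0.45, 0.5, 0.33]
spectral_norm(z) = 0.57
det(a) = -12.87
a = u + z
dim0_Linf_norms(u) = [2.17, 2.05, 1.98]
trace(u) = -1.50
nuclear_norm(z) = 1.19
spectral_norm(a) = 3.08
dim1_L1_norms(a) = [4.39, 3.8, 3.2]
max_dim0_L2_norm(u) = 2.63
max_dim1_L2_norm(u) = 2.73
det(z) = 0.04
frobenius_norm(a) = 4.26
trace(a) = -0.31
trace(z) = 1.19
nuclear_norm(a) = 7.20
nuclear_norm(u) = 7.45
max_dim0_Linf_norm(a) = 2.34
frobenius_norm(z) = 0.75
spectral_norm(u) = 2.92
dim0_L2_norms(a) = [2.62, 2.3, 2.45]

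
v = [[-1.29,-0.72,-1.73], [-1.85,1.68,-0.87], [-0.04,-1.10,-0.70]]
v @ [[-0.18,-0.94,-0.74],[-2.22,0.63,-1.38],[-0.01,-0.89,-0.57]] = [[1.85, 2.3, 2.93], [-3.39, 3.57, -0.45], [2.46, -0.03, 1.95]]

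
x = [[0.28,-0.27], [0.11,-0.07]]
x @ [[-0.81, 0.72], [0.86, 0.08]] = [[-0.46, 0.18],[-0.15, 0.07]]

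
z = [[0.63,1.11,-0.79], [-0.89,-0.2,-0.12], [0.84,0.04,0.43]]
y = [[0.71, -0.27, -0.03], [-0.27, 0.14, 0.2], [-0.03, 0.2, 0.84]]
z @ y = [[0.17, -0.17, -0.46], [-0.57, 0.19, -0.11], [0.57, -0.14, 0.34]]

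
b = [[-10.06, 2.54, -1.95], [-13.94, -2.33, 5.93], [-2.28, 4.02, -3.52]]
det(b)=117.966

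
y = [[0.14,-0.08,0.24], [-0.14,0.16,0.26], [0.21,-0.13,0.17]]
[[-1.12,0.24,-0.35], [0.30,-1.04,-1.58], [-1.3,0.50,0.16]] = y @ [[-2.22, -2.31, 1.90], [3.53, -8.01, -2.62], [-2.21, -0.32, -3.43]]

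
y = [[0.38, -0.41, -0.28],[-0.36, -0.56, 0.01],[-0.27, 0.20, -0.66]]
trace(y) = -0.84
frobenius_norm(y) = 1.18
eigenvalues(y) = [(0.58+0j), (-0.71+0.08j), (-0.71-0.08j)]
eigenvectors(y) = [[(-0.92+0j), (-0.19-0.25j), -0.19+0.25j], [0.29+0.00j, -0.07-0.62j, (-0.07+0.62j)], [(0.25+0j), -0.71+0.00j, -0.71-0.00j]]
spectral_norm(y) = 0.75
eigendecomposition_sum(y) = [[0.49+0.00j, (-0.2+0j), (-0.11+0j)], [-0.16-0.00j, (0.06+0j), (0.04+0j)], [(-0.13-0j), 0.05+0.00j, (0.03+0j)]] + [[-0.06+0.00j, (-0.11+0.12j), (-0.08-0.13j)], [(-0.1-0.05j), -0.31+0.10j, (-0.01-0.31j)], [(-0.07+0.11j), 0.07+0.36j, (-0.35-0.02j)]] + [[(-0.06-0j), -0.11-0.12j, (-0.08+0.13j)], [-0.10+0.05j, -0.31-0.10j, -0.01+0.31j], [(-0.07-0.11j), 0.07-0.36j, (-0.35+0.02j)]]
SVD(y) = [[0.17, -0.58, -0.8], [0.31, -0.73, 0.60], [-0.93, -0.35, 0.06]] @ diag([0.7454336106720432, 0.7102242739553942, 0.5679878632197825]) @ [[0.27,-0.58,0.77], [0.19,0.81,0.55], [-0.94,-0.00,0.34]]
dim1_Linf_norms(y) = [0.41, 0.56, 0.66]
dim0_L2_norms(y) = [0.59, 0.72, 0.72]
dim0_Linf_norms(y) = [0.38, 0.56, 0.66]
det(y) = 0.30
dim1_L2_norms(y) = [0.63, 0.67, 0.74]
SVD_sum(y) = [[0.03, -0.07, 0.1], [0.06, -0.14, 0.18], [-0.19, 0.4, -0.53]] + [[-0.08, -0.34, -0.23], [-0.10, -0.42, -0.28], [-0.05, -0.20, -0.14]] + [[0.43, 0.00, -0.15], [-0.32, -0.00, 0.11], [-0.03, -0.0, 0.01]]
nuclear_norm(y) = 2.02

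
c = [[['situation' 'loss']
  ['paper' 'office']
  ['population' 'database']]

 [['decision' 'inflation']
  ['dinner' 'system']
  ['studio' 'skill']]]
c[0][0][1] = 'loss'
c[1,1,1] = 'system'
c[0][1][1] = 'office'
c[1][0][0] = 'decision'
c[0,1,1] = 'office'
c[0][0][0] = 'situation'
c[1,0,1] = 'inflation'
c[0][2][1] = 'database'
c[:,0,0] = ['situation', 'decision']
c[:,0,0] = ['situation', 'decision']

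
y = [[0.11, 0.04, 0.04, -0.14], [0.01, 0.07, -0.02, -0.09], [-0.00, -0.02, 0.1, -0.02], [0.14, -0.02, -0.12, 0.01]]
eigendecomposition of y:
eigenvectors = [[-0.70+0.00j, -0.70-0.00j, -0.31+0.00j, 0.60+0.00j], [-0.35-0.18j, -0.35+0.18j, -0.75+0.00j, -0.40+0.00j], [-0.07-0.09j, (-0.07+0.09j), (-0.26+0j), (0.69+0j)], [(-0.23+0.54j), (-0.23-0.54j), -0.52+0.00j, (0.09+0j)]]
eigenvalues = [(0.09+0.12j), (0.09-0.12j), 0j, (0.11+0j)]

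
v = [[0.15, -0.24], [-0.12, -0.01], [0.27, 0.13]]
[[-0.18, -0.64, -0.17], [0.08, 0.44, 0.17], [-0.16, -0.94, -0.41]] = v@ [[-0.73, -3.66, -1.42],[0.3, 0.39, -0.19]]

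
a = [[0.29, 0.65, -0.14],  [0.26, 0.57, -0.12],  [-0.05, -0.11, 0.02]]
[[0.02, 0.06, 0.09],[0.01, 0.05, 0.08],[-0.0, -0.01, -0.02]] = a @ [[0.05, 0.06, 0.36],[-0.03, 0.06, -0.01],[-0.15, 0.01, 0.03]]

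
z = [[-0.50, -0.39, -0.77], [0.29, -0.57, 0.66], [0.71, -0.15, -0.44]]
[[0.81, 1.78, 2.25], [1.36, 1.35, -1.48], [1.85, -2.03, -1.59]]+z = [[0.31, 1.39, 1.48], [1.65, 0.78, -0.82], [2.56, -2.18, -2.03]]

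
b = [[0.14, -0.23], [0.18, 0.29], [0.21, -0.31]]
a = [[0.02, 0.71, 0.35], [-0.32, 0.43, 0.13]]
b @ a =[[0.08, 0.0, 0.02], [-0.09, 0.25, 0.1], [0.10, 0.02, 0.03]]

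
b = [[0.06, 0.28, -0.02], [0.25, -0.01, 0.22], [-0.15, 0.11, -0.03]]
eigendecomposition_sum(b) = [[-0.1,0.11,-0.09], [0.14,-0.16,0.12], [-0.10,0.11,-0.08]] + [[0.15,0.21,0.15], [0.11,0.15,0.11], [-0.04,-0.05,-0.04]] + [[0.01, -0.05, -0.08], [0.0, -0.00, -0.00], [-0.01, 0.05, 0.09]]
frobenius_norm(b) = 0.48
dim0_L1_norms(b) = [0.46, 0.4, 0.27]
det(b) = -0.01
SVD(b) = [[0.05, 0.95, -0.30], [-0.9, 0.18, 0.40], [0.43, 0.25, 0.87]] @ diag([0.36369054090747643, 0.2994251000907997, 0.08350928026298565]) @ [[-0.79, 0.20, -0.58], [0.21, 0.98, 0.04], [-0.58, 0.09, 0.81]]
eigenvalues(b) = [-0.34, 0.27, 0.1]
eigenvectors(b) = [[0.51, -0.8, -0.67], [-0.71, -0.57, -0.04], [0.49, 0.19, 0.74]]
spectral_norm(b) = 0.36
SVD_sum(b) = [[-0.02, 0.0, -0.01], [0.26, -0.06, 0.19], [-0.12, 0.03, -0.09]] + [[0.06, 0.28, 0.01], [0.01, 0.05, 0.0], [0.02, 0.07, 0.0]] + [[0.01,-0.0,-0.02], [-0.02,0.00,0.03], [-0.04,0.01,0.06]]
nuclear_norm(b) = 0.75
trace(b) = 0.02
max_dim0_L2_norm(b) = 0.3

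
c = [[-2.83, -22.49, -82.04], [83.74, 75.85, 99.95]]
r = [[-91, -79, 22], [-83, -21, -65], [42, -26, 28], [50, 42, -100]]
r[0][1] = -79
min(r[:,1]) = -79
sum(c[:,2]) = 17.909999999999997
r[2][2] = 28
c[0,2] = -82.04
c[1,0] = 83.74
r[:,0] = [-91, -83, 42, 50]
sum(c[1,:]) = 259.53999999999996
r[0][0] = -91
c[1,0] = 83.74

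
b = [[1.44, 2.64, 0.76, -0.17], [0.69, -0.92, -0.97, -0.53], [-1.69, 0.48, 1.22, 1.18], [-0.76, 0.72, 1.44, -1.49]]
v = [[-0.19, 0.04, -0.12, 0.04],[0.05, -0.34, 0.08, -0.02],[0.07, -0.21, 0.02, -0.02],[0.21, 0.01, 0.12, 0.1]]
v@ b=[[-0.07, -0.57, -0.27, -0.19], [-0.28, 0.47, 0.44, 0.30], [-0.06, 0.37, 0.25, 0.15], [0.03, 0.67, 0.44, -0.05]]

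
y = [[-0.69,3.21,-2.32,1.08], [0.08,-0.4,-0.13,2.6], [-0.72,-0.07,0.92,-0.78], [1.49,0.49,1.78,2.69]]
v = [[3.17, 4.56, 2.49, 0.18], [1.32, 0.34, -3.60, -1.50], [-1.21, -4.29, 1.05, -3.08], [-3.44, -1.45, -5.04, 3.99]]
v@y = [[-3.35,8.27,-5.34,13.82], [-0.53,3.62,-9.09,1.08], [-4.85,-3.75,-1.15,-21.56], [11.83,-8.15,10.63,7.18]]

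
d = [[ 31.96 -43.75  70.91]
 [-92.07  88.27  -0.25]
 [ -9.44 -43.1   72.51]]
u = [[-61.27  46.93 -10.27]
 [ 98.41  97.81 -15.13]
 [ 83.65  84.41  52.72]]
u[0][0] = -61.27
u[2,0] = 83.65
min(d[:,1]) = -43.75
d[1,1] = 88.27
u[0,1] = 46.93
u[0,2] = -10.27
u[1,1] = 97.81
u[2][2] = 52.72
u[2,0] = 83.65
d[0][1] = -43.75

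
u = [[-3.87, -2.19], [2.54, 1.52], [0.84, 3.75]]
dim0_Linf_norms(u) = [3.87, 3.75]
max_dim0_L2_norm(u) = 4.7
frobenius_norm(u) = 6.58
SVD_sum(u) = [[-3.09, -2.99], [2.07, 2.01], [2.31, 2.24]] + [[-0.78, 0.8], [0.47, -0.49], [-1.47, 1.51]]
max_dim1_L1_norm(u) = 6.06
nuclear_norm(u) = 8.58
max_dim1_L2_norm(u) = 4.45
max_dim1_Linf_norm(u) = 3.87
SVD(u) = [[-0.71, 0.45], [0.47, -0.27], [0.53, 0.85]] @ diag([6.094683449827289, 2.481518415487045]) @ [[0.72,0.70],  [-0.70,0.72]]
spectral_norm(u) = 6.09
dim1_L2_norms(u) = [4.45, 2.96, 3.84]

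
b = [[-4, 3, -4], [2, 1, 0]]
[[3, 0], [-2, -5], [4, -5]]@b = [[-12, 9, -12], [-2, -11, 8], [-26, 7, -16]]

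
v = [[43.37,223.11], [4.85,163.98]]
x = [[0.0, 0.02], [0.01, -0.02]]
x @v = [[0.1, 3.28], [0.34, -1.05]]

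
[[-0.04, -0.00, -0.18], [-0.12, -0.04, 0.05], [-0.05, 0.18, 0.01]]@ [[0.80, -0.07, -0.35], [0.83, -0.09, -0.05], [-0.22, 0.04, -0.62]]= [[0.01,-0.0,0.13], [-0.14,0.01,0.01], [0.11,-0.01,0.00]]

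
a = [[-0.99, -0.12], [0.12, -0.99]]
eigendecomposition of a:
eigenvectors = [[(0.71+0j), 0.71-0.00j],[0.00-0.71j, 0.71j]]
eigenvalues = [(-0.99+0.12j), (-0.99-0.12j)]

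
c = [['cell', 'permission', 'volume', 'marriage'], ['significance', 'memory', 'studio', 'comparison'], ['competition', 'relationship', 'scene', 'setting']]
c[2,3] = 'setting'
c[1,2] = 'studio'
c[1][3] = 'comparison'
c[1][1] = 'memory'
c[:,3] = ['marriage', 'comparison', 'setting']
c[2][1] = 'relationship'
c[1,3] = 'comparison'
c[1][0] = 'significance'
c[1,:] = ['significance', 'memory', 'studio', 'comparison']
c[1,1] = 'memory'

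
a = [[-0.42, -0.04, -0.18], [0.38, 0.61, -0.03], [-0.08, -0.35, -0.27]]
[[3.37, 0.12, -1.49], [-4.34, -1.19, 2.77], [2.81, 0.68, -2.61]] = a @ [[-5.98, -0.10, 1.38],  [-3.58, -1.89, 3.89],  [-3.99, -0.04, 4.20]]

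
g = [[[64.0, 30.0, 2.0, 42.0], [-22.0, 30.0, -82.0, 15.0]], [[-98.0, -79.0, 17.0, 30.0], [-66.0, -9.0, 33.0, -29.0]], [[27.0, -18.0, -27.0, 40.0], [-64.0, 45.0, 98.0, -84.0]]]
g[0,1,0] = -22.0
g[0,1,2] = -82.0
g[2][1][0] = -64.0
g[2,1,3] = -84.0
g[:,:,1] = [[30.0, 30.0], [-79.0, -9.0], [-18.0, 45.0]]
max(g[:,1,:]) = 98.0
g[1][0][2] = 17.0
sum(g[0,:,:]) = 79.0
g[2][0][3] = 40.0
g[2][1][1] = 45.0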